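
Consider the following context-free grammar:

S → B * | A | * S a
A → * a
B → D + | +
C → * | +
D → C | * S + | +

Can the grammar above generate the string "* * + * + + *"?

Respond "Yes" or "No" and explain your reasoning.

Yes - a valid derivation exists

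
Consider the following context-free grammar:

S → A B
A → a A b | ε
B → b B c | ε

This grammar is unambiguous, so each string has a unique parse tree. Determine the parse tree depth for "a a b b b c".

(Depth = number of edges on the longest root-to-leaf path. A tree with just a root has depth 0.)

4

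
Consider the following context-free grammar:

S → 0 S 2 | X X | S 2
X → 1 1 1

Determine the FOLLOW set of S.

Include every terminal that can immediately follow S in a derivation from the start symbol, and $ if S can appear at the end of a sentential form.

We compute FOLLOW(S) using the standard algorithm.
FOLLOW(S) starts with {$}.
FIRST(S) = {0, 1}
FIRST(X) = {1}
FOLLOW(S) = {$, 2}
FOLLOW(X) = {$, 1, 2}
Therefore, FOLLOW(S) = {$, 2}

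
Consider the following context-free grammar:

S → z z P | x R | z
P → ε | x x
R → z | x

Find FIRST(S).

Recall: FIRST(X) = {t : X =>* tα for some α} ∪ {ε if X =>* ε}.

We compute FIRST(S) using the standard algorithm.
FIRST(P) = {x, ε}
FIRST(R) = {x, z}
FIRST(S) = {x, z}
Therefore, FIRST(S) = {x, z}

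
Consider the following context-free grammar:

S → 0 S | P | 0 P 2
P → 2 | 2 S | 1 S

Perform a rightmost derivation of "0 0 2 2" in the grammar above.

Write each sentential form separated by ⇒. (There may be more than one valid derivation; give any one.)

S ⇒ 0 S ⇒ 0 0 P 2 ⇒ 0 0 2 2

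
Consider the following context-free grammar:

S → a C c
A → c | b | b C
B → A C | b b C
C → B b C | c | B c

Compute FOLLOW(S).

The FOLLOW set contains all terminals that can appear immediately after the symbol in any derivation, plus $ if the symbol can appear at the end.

We compute FOLLOW(S) using the standard algorithm.
FOLLOW(S) starts with {$}.
FIRST(A) = {b, c}
FIRST(B) = {b, c}
FIRST(C) = {b, c}
FIRST(S) = {a}
FOLLOW(A) = {b, c}
FOLLOW(B) = {b, c}
FOLLOW(C) = {b, c}
FOLLOW(S) = {$}
Therefore, FOLLOW(S) = {$}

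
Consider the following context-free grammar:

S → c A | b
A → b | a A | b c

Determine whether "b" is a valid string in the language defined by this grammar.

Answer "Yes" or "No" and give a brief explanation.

Yes - a valid derivation exists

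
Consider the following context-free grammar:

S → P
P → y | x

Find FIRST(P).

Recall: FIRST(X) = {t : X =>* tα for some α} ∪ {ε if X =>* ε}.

We compute FIRST(P) using the standard algorithm.
FIRST(P) = {x, y}
FIRST(S) = {x, y}
Therefore, FIRST(P) = {x, y}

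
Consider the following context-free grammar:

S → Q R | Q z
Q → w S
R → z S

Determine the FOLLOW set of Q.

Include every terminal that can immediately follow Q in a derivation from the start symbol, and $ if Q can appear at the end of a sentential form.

We compute FOLLOW(Q) using the standard algorithm.
FOLLOW(S) starts with {$}.
FIRST(Q) = {w}
FIRST(R) = {z}
FIRST(S) = {w}
FOLLOW(Q) = {z}
FOLLOW(R) = {$, z}
FOLLOW(S) = {$, z}
Therefore, FOLLOW(Q) = {z}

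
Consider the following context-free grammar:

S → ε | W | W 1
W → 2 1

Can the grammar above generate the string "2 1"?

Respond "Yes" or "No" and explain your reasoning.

Yes - a valid derivation exists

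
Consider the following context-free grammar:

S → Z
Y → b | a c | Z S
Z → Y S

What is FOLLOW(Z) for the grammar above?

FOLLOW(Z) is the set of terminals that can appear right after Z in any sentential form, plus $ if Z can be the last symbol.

We compute FOLLOW(Z) using the standard algorithm.
FOLLOW(S) starts with {$}.
FIRST(S) = {a, b}
FIRST(Y) = {a, b}
FIRST(Z) = {a, b}
FOLLOW(S) = {$, a, b}
FOLLOW(Y) = {a, b}
FOLLOW(Z) = {$, a, b}
Therefore, FOLLOW(Z) = {$, a, b}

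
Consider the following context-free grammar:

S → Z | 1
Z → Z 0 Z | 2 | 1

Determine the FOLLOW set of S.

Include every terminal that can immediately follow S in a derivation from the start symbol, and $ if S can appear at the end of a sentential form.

We compute FOLLOW(S) using the standard algorithm.
FOLLOW(S) starts with {$}.
FIRST(S) = {1, 2}
FIRST(Z) = {1, 2}
FOLLOW(S) = {$}
FOLLOW(Z) = {$, 0}
Therefore, FOLLOW(S) = {$}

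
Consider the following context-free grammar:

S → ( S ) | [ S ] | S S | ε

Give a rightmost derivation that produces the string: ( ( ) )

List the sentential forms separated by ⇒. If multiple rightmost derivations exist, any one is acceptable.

S ⇒ ( S ) ⇒ ( ( S ) ) ⇒ ( ( ) )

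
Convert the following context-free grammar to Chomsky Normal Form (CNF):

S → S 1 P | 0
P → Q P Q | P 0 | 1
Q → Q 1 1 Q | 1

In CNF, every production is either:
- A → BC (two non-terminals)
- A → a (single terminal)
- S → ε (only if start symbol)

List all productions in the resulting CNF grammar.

T1 → 1; S → 0; T0 → 0; P → 1; Q → 1; S → S X0; X0 → T1 P; P → Q X1; X1 → P Q; P → P T0; Q → Q X2; X2 → T1 X3; X3 → T1 Q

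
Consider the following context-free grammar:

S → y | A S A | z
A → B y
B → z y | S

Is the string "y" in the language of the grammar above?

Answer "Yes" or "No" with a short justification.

Yes - a valid derivation exists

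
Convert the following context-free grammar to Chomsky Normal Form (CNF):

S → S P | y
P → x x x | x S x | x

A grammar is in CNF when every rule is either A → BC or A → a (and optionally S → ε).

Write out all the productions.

S → y; TX → x; P → x; S → S P; P → TX X0; X0 → TX TX; P → TX X1; X1 → S TX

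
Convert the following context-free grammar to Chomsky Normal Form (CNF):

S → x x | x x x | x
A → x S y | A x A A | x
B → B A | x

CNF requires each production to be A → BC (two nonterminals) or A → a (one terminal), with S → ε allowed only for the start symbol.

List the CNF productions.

TX → x; S → x; TY → y; A → x; B → x; S → TX TX; S → TX X0; X0 → TX TX; A → TX X1; X1 → S TY; A → A X2; X2 → TX X3; X3 → A A; B → B A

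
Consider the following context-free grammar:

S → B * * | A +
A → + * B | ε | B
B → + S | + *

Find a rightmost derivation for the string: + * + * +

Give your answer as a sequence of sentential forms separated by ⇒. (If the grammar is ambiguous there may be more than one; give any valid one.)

S ⇒ A + ⇒ + * B + ⇒ + * + * +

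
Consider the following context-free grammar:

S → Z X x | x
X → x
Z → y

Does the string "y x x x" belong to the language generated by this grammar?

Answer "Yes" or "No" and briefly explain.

No - no valid derivation exists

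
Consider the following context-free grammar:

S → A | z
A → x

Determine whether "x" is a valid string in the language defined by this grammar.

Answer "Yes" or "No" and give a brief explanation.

Yes - a valid derivation exists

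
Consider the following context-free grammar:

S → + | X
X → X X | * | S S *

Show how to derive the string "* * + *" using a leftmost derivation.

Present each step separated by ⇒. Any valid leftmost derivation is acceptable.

S ⇒ X ⇒ X X ⇒ * X ⇒ * S S * ⇒ * X S * ⇒ * * S * ⇒ * * + *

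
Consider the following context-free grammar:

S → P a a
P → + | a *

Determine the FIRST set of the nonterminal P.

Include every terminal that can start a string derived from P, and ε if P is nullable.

We compute FIRST(P) using the standard algorithm.
FIRST(P) = {+, a}
FIRST(S) = {+, a}
Therefore, FIRST(P) = {+, a}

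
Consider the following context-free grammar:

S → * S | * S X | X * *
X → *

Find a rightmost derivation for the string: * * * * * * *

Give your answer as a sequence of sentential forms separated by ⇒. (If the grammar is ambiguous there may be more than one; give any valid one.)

S ⇒ * S ⇒ * * S ⇒ * * * S ⇒ * * * * S ⇒ * * * * X * * ⇒ * * * * * * *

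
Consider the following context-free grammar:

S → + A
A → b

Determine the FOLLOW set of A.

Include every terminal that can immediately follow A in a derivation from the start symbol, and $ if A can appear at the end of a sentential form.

We compute FOLLOW(A) using the standard algorithm.
FOLLOW(S) starts with {$}.
FIRST(A) = {b}
FIRST(S) = {+}
FOLLOW(A) = {$}
FOLLOW(S) = {$}
Therefore, FOLLOW(A) = {$}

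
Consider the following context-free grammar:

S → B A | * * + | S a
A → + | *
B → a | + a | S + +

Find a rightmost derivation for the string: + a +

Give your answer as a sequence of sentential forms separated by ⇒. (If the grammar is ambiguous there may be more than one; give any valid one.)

S ⇒ B A ⇒ B + ⇒ + a +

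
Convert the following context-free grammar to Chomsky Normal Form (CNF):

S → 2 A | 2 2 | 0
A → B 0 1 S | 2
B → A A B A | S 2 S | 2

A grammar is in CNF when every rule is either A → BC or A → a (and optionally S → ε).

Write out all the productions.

T2 → 2; S → 0; T0 → 0; T1 → 1; A → 2; B → 2; S → T2 A; S → T2 T2; A → B X0; X0 → T0 X1; X1 → T1 S; B → A X2; X2 → A X3; X3 → B A; B → S X4; X4 → T2 S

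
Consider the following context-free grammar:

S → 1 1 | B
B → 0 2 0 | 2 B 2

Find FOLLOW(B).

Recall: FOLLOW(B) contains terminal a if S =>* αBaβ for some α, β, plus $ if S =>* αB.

We compute FOLLOW(B) using the standard algorithm.
FOLLOW(S) starts with {$}.
FIRST(B) = {0, 2}
FIRST(S) = {0, 1, 2}
FOLLOW(B) = {$, 2}
FOLLOW(S) = {$}
Therefore, FOLLOW(B) = {$, 2}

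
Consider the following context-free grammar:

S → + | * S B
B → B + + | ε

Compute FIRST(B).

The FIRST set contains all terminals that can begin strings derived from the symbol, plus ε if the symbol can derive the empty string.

We compute FIRST(B) using the standard algorithm.
FIRST(B) = {+, ε}
FIRST(S) = {*, +}
Therefore, FIRST(B) = {+, ε}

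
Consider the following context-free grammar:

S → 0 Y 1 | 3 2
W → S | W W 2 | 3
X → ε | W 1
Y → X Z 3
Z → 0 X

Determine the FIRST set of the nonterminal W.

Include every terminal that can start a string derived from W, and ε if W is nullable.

We compute FIRST(W) using the standard algorithm.
FIRST(S) = {0, 3}
FIRST(W) = {0, 3}
FIRST(X) = {0, 3, ε}
FIRST(Y) = {0, 3}
FIRST(Z) = {0}
Therefore, FIRST(W) = {0, 3}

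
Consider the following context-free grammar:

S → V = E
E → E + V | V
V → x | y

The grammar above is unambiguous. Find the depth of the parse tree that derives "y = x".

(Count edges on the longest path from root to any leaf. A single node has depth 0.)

3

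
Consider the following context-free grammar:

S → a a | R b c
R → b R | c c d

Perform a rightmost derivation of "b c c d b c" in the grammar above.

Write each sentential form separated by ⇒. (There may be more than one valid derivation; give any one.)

S ⇒ R b c ⇒ b R b c ⇒ b c c d b c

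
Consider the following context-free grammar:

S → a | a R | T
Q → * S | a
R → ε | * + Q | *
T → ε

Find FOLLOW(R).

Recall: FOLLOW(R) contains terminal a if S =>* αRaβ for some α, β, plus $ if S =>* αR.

We compute FOLLOW(R) using the standard algorithm.
FOLLOW(S) starts with {$}.
FIRST(Q) = {*, a}
FIRST(R) = {*, ε}
FIRST(S) = {a, ε}
FIRST(T) = {ε}
FOLLOW(Q) = {$}
FOLLOW(R) = {$}
FOLLOW(S) = {$}
FOLLOW(T) = {$}
Therefore, FOLLOW(R) = {$}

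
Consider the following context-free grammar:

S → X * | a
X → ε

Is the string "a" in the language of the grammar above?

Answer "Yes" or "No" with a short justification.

Yes - a valid derivation exists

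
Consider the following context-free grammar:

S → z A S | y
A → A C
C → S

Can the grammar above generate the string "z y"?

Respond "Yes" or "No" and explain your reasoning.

No - no valid derivation exists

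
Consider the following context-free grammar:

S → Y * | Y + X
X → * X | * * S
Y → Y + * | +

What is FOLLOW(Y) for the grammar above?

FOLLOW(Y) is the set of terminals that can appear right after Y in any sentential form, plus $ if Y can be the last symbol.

We compute FOLLOW(Y) using the standard algorithm.
FOLLOW(S) starts with {$}.
FIRST(S) = {+}
FIRST(X) = {*}
FIRST(Y) = {+}
FOLLOW(S) = {$}
FOLLOW(X) = {$}
FOLLOW(Y) = {*, +}
Therefore, FOLLOW(Y) = {*, +}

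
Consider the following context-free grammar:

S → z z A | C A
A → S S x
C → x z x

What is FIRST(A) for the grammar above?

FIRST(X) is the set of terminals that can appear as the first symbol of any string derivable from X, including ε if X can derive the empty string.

We compute FIRST(A) using the standard algorithm.
FIRST(A) = {x, z}
FIRST(C) = {x}
FIRST(S) = {x, z}
Therefore, FIRST(A) = {x, z}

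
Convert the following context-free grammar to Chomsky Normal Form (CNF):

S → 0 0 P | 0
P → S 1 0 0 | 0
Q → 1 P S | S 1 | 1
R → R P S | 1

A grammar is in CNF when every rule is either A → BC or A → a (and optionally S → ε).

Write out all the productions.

T0 → 0; S → 0; T1 → 1; P → 0; Q → 1; R → 1; S → T0 X0; X0 → T0 P; P → S X1; X1 → T1 X2; X2 → T0 T0; Q → T1 X3; X3 → P S; Q → S T1; R → R X4; X4 → P S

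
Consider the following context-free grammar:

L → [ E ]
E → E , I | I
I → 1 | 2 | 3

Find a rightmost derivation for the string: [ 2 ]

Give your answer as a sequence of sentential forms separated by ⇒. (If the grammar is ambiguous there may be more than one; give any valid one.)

L ⇒ [ E ] ⇒ [ I ] ⇒ [ 2 ]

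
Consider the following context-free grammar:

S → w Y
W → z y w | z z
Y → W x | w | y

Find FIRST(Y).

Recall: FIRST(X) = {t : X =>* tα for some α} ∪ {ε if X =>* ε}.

We compute FIRST(Y) using the standard algorithm.
FIRST(S) = {w}
FIRST(W) = {z}
FIRST(Y) = {w, y, z}
Therefore, FIRST(Y) = {w, y, z}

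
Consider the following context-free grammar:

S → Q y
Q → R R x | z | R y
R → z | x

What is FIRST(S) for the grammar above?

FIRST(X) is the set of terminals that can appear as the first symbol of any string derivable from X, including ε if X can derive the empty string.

We compute FIRST(S) using the standard algorithm.
FIRST(Q) = {x, z}
FIRST(R) = {x, z}
FIRST(S) = {x, z}
Therefore, FIRST(S) = {x, z}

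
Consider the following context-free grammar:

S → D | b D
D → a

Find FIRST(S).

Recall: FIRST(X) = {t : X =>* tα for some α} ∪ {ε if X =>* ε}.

We compute FIRST(S) using the standard algorithm.
FIRST(D) = {a}
FIRST(S) = {a, b}
Therefore, FIRST(S) = {a, b}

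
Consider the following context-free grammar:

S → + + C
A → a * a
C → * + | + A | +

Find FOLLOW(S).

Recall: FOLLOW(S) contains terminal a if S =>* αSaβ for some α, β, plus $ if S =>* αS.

We compute FOLLOW(S) using the standard algorithm.
FOLLOW(S) starts with {$}.
FIRST(A) = {a}
FIRST(C) = {*, +}
FIRST(S) = {+}
FOLLOW(A) = {$}
FOLLOW(C) = {$}
FOLLOW(S) = {$}
Therefore, FOLLOW(S) = {$}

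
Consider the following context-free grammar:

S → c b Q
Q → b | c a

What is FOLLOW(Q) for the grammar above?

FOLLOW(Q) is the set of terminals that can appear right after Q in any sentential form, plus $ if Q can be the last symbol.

We compute FOLLOW(Q) using the standard algorithm.
FOLLOW(S) starts with {$}.
FIRST(Q) = {b, c}
FIRST(S) = {c}
FOLLOW(Q) = {$}
FOLLOW(S) = {$}
Therefore, FOLLOW(Q) = {$}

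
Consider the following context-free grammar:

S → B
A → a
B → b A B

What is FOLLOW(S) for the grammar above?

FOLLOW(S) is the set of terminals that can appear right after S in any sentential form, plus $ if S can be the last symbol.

We compute FOLLOW(S) using the standard algorithm.
FOLLOW(S) starts with {$}.
FIRST(A) = {a}
FIRST(B) = {b}
FIRST(S) = {b}
FOLLOW(A) = {b}
FOLLOW(B) = {$}
FOLLOW(S) = {$}
Therefore, FOLLOW(S) = {$}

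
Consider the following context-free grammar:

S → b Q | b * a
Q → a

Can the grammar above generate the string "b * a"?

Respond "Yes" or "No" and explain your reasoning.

Yes - a valid derivation exists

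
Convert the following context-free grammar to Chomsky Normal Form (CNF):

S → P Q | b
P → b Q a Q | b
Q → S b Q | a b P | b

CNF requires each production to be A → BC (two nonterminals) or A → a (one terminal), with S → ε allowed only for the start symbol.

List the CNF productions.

S → b; TB → b; TA → a; P → b; Q → b; S → P Q; P → TB X0; X0 → Q X1; X1 → TA Q; Q → S X2; X2 → TB Q; Q → TA X3; X3 → TB P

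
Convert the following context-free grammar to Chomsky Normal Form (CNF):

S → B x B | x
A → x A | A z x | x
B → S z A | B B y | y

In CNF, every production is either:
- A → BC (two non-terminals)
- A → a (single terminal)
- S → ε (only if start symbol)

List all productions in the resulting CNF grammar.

TX → x; S → x; TZ → z; A → x; TY → y; B → y; S → B X0; X0 → TX B; A → TX A; A → A X1; X1 → TZ TX; B → S X2; X2 → TZ A; B → B X3; X3 → B TY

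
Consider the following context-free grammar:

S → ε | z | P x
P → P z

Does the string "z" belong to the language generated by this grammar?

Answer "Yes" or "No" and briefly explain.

Yes - a valid derivation exists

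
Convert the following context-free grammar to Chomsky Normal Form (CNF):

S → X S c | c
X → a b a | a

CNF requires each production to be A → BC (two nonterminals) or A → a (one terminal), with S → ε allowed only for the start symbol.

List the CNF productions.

TC → c; S → c; TA → a; TB → b; X → a; S → X X0; X0 → S TC; X → TA X1; X1 → TB TA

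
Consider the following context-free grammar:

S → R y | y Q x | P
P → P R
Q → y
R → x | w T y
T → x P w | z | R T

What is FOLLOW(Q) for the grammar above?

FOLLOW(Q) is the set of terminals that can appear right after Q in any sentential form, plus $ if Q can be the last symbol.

We compute FOLLOW(Q) using the standard algorithm.
FOLLOW(S) starts with {$}.
FIRST(P) = {}
FIRST(Q) = {y}
FIRST(R) = {w, x}
FIRST(S) = {w, x, y}
FIRST(T) = {w, x, z}
FOLLOW(P) = {$, w, x}
FOLLOW(Q) = {x}
FOLLOW(R) = {$, w, x, y, z}
FOLLOW(S) = {$}
FOLLOW(T) = {y}
Therefore, FOLLOW(Q) = {x}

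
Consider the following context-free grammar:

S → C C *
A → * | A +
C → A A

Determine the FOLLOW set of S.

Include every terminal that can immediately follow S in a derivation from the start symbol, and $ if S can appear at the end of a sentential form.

We compute FOLLOW(S) using the standard algorithm.
FOLLOW(S) starts with {$}.
FIRST(A) = {*}
FIRST(C) = {*}
FIRST(S) = {*}
FOLLOW(A) = {*, +}
FOLLOW(C) = {*}
FOLLOW(S) = {$}
Therefore, FOLLOW(S) = {$}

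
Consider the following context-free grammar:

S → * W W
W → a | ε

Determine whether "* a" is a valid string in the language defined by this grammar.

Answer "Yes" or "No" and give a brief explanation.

Yes - a valid derivation exists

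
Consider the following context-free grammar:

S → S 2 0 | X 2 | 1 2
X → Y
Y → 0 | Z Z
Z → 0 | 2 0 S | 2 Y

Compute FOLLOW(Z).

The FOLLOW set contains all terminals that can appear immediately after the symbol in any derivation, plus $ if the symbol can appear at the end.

We compute FOLLOW(Z) using the standard algorithm.
FOLLOW(S) starts with {$}.
FIRST(S) = {0, 1, 2}
FIRST(X) = {0, 2}
FIRST(Y) = {0, 2}
FIRST(Z) = {0, 2}
FOLLOW(S) = {$, 0, 2}
FOLLOW(X) = {2}
FOLLOW(Y) = {0, 2}
FOLLOW(Z) = {0, 2}
Therefore, FOLLOW(Z) = {0, 2}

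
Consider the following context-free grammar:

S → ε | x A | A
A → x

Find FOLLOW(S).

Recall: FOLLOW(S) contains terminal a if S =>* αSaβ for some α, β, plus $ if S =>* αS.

We compute FOLLOW(S) using the standard algorithm.
FOLLOW(S) starts with {$}.
FIRST(A) = {x}
FIRST(S) = {x, ε}
FOLLOW(A) = {$}
FOLLOW(S) = {$}
Therefore, FOLLOW(S) = {$}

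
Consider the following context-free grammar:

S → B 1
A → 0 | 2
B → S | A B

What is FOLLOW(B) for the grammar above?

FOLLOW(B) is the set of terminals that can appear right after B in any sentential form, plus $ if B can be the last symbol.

We compute FOLLOW(B) using the standard algorithm.
FOLLOW(S) starts with {$}.
FIRST(A) = {0, 2}
FIRST(B) = {0, 2}
FIRST(S) = {0, 2}
FOLLOW(A) = {0, 2}
FOLLOW(B) = {1}
FOLLOW(S) = {$, 1}
Therefore, FOLLOW(B) = {1}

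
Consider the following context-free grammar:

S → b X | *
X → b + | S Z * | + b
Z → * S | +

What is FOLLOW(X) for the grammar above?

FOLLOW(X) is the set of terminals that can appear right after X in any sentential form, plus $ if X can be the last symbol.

We compute FOLLOW(X) using the standard algorithm.
FOLLOW(S) starts with {$}.
FIRST(S) = {*, b}
FIRST(X) = {*, +, b}
FIRST(Z) = {*, +}
FOLLOW(S) = {$, *, +}
FOLLOW(X) = {$, *, +}
FOLLOW(Z) = {*}
Therefore, FOLLOW(X) = {$, *, +}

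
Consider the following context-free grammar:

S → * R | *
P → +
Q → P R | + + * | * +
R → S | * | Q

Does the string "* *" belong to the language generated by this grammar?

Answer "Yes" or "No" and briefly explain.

Yes - a valid derivation exists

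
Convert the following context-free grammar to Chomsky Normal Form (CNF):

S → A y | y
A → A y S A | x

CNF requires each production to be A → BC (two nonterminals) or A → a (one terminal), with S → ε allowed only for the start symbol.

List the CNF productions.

TY → y; S → y; A → x; S → A TY; A → A X0; X0 → TY X1; X1 → S A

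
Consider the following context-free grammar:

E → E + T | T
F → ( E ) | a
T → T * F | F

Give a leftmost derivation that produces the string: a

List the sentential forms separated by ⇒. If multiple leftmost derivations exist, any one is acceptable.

E ⇒ T ⇒ F ⇒ a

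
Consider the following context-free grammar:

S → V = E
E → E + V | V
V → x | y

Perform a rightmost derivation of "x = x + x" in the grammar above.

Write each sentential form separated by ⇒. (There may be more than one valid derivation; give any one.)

S ⇒ V = E ⇒ V = E + V ⇒ V = E + x ⇒ V = V + x ⇒ V = x + x ⇒ x = x + x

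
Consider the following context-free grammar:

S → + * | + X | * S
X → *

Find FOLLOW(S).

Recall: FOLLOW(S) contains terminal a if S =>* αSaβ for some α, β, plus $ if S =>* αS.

We compute FOLLOW(S) using the standard algorithm.
FOLLOW(S) starts with {$}.
FIRST(S) = {*, +}
FIRST(X) = {*}
FOLLOW(S) = {$}
FOLLOW(X) = {$}
Therefore, FOLLOW(S) = {$}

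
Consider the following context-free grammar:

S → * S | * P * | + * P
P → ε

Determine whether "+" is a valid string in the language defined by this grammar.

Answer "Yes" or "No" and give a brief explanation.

No - no valid derivation exists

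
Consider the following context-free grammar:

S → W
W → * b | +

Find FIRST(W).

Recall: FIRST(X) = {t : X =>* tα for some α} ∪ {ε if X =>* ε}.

We compute FIRST(W) using the standard algorithm.
FIRST(S) = {*, +}
FIRST(W) = {*, +}
Therefore, FIRST(W) = {*, +}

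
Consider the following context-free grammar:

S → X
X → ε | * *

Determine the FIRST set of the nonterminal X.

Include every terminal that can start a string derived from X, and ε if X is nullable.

We compute FIRST(X) using the standard algorithm.
FIRST(S) = {*, ε}
FIRST(X) = {*, ε}
Therefore, FIRST(X) = {*, ε}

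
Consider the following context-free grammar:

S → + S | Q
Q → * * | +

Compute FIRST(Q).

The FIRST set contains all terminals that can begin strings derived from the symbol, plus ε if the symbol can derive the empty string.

We compute FIRST(Q) using the standard algorithm.
FIRST(Q) = {*, +}
FIRST(S) = {*, +}
Therefore, FIRST(Q) = {*, +}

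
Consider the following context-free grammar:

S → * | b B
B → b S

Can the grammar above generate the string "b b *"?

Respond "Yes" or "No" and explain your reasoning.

Yes - a valid derivation exists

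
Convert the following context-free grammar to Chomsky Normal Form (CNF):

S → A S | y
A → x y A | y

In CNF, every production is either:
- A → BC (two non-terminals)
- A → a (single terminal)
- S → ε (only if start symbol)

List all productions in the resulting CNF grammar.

S → y; TX → x; TY → y; A → y; S → A S; A → TX X0; X0 → TY A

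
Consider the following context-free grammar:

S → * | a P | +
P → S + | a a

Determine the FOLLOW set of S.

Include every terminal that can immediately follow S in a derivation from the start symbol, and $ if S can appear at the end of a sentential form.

We compute FOLLOW(S) using the standard algorithm.
FOLLOW(S) starts with {$}.
FIRST(P) = {*, +, a}
FIRST(S) = {*, +, a}
FOLLOW(P) = {$, +}
FOLLOW(S) = {$, +}
Therefore, FOLLOW(S) = {$, +}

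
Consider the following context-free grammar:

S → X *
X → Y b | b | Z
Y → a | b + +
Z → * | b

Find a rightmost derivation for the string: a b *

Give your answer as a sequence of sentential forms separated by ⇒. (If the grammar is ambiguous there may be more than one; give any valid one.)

S ⇒ X * ⇒ Y b * ⇒ a b *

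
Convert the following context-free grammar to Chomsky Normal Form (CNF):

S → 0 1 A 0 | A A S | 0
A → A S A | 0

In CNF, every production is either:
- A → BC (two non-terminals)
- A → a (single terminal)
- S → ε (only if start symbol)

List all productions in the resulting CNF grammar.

T0 → 0; T1 → 1; S → 0; A → 0; S → T0 X0; X0 → T1 X1; X1 → A T0; S → A X2; X2 → A S; A → A X3; X3 → S A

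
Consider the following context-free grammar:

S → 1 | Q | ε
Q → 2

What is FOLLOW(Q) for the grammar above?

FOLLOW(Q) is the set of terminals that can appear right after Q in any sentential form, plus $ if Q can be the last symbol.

We compute FOLLOW(Q) using the standard algorithm.
FOLLOW(S) starts with {$}.
FIRST(Q) = {2}
FIRST(S) = {1, 2, ε}
FOLLOW(Q) = {$}
FOLLOW(S) = {$}
Therefore, FOLLOW(Q) = {$}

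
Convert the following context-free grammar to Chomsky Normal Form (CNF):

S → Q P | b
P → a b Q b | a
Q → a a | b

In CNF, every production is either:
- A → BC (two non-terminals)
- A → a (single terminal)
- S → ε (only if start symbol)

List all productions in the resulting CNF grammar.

S → b; TA → a; TB → b; P → a; Q → b; S → Q P; P → TA X0; X0 → TB X1; X1 → Q TB; Q → TA TA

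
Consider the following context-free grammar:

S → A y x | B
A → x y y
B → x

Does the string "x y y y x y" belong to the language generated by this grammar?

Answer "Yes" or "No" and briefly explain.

No - no valid derivation exists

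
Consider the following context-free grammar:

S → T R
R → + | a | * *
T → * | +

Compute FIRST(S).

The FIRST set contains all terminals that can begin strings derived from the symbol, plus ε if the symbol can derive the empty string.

We compute FIRST(S) using the standard algorithm.
FIRST(R) = {*, +, a}
FIRST(S) = {*, +}
FIRST(T) = {*, +}
Therefore, FIRST(S) = {*, +}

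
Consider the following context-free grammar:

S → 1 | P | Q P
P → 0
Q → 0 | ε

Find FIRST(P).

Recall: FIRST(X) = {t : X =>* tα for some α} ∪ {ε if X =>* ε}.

We compute FIRST(P) using the standard algorithm.
FIRST(P) = {0}
FIRST(Q) = {0, ε}
FIRST(S) = {0, 1}
Therefore, FIRST(P) = {0}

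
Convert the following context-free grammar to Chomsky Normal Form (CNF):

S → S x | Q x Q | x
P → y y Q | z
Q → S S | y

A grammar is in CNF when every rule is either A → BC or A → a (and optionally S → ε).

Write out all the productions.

TX → x; S → x; TY → y; P → z; Q → y; S → S TX; S → Q X0; X0 → TX Q; P → TY X1; X1 → TY Q; Q → S S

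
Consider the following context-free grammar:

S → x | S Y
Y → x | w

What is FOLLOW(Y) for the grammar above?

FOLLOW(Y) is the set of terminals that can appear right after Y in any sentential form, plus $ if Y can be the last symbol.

We compute FOLLOW(Y) using the standard algorithm.
FOLLOW(S) starts with {$}.
FIRST(S) = {x}
FIRST(Y) = {w, x}
FOLLOW(S) = {$, w, x}
FOLLOW(Y) = {$, w, x}
Therefore, FOLLOW(Y) = {$, w, x}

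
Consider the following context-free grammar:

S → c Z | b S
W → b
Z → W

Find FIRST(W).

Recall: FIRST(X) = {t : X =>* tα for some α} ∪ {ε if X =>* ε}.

We compute FIRST(W) using the standard algorithm.
FIRST(S) = {b, c}
FIRST(W) = {b}
FIRST(Z) = {b}
Therefore, FIRST(W) = {b}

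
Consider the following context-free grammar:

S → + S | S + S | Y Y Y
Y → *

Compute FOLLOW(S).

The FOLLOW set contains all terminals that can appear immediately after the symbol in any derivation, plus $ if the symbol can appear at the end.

We compute FOLLOW(S) using the standard algorithm.
FOLLOW(S) starts with {$}.
FIRST(S) = {*, +}
FIRST(Y) = {*}
FOLLOW(S) = {$, +}
FOLLOW(Y) = {$, *, +}
Therefore, FOLLOW(S) = {$, +}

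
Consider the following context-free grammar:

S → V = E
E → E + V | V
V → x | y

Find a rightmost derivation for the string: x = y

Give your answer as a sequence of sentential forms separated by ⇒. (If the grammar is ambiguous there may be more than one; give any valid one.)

S ⇒ V = E ⇒ V = V ⇒ V = y ⇒ x = y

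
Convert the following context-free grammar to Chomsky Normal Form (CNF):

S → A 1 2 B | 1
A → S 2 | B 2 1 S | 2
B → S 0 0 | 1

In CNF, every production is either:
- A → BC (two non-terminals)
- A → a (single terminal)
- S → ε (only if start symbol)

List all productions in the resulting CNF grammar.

T1 → 1; T2 → 2; S → 1; A → 2; T0 → 0; B → 1; S → A X0; X0 → T1 X1; X1 → T2 B; A → S T2; A → B X2; X2 → T2 X3; X3 → T1 S; B → S X4; X4 → T0 T0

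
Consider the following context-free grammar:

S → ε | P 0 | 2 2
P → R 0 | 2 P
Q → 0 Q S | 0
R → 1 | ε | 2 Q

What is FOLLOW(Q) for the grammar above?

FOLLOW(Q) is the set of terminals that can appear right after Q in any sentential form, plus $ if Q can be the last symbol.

We compute FOLLOW(Q) using the standard algorithm.
FOLLOW(S) starts with {$}.
FIRST(P) = {0, 1, 2}
FIRST(Q) = {0}
FIRST(R) = {1, 2, ε}
FIRST(S) = {0, 1, 2, ε}
FOLLOW(P) = {0}
FOLLOW(Q) = {0, 1, 2}
FOLLOW(R) = {0}
FOLLOW(S) = {$, 0, 1, 2}
Therefore, FOLLOW(Q) = {0, 1, 2}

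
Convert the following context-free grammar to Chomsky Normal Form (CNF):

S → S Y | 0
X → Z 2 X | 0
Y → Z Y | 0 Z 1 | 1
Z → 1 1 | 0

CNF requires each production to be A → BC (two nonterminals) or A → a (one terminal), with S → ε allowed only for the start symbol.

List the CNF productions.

S → 0; T2 → 2; X → 0; T0 → 0; T1 → 1; Y → 1; Z → 0; S → S Y; X → Z X0; X0 → T2 X; Y → Z Y; Y → T0 X1; X1 → Z T1; Z → T1 T1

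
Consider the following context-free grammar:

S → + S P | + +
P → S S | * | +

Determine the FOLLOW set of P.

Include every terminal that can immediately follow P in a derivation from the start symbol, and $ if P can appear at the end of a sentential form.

We compute FOLLOW(P) using the standard algorithm.
FOLLOW(S) starts with {$}.
FIRST(P) = {*, +}
FIRST(S) = {+}
FOLLOW(P) = {$, *, +}
FOLLOW(S) = {$, *, +}
Therefore, FOLLOW(P) = {$, *, +}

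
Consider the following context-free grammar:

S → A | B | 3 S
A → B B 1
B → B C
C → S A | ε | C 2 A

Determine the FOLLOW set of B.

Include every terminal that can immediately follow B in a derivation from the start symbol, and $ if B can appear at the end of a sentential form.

We compute FOLLOW(B) using the standard algorithm.
FOLLOW(S) starts with {$}.
FIRST(A) = {}
FIRST(B) = {}
FIRST(C) = {2, 3, ε}
FIRST(S) = {3}
FOLLOW(A) = {$, 1, 2, 3}
FOLLOW(B) = {$, 1, 2, 3}
FOLLOW(C) = {$, 1, 2, 3}
FOLLOW(S) = {$}
Therefore, FOLLOW(B) = {$, 1, 2, 3}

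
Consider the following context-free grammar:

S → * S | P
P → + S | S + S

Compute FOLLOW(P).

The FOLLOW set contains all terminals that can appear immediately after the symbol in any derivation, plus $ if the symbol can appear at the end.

We compute FOLLOW(P) using the standard algorithm.
FOLLOW(S) starts with {$}.
FIRST(P) = {*, +}
FIRST(S) = {*, +}
FOLLOW(P) = {$, +}
FOLLOW(S) = {$, +}
Therefore, FOLLOW(P) = {$, +}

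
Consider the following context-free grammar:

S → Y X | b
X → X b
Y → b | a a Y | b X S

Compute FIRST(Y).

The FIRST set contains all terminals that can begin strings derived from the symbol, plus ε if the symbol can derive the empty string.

We compute FIRST(Y) using the standard algorithm.
FIRST(S) = {a, b}
FIRST(X) = {}
FIRST(Y) = {a, b}
Therefore, FIRST(Y) = {a, b}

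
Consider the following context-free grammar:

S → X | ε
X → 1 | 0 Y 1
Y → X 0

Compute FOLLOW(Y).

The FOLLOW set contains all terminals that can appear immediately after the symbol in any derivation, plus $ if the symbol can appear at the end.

We compute FOLLOW(Y) using the standard algorithm.
FOLLOW(S) starts with {$}.
FIRST(S) = {0, 1, ε}
FIRST(X) = {0, 1}
FIRST(Y) = {0, 1}
FOLLOW(S) = {$}
FOLLOW(X) = {$, 0}
FOLLOW(Y) = {1}
Therefore, FOLLOW(Y) = {1}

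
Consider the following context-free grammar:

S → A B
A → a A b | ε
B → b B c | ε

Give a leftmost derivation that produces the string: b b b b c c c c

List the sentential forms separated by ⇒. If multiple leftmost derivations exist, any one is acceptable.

S ⇒ A B ⇒ B ⇒ b B c ⇒ b b B c c ⇒ b b b B c c c ⇒ b b b b B c c c c ⇒ b b b b c c c c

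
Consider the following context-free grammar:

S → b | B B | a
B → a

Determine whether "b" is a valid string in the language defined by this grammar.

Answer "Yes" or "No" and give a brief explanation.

Yes - a valid derivation exists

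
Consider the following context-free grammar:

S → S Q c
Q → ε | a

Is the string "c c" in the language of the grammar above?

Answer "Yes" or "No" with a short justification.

No - no valid derivation exists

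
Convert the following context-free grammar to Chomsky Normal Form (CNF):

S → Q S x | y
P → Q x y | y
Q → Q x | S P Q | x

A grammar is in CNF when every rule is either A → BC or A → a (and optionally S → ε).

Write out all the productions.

TX → x; S → y; TY → y; P → y; Q → x; S → Q X0; X0 → S TX; P → Q X1; X1 → TX TY; Q → Q TX; Q → S X2; X2 → P Q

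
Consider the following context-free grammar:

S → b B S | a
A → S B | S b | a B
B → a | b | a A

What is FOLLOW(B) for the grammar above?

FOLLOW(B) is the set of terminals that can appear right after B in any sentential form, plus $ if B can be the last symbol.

We compute FOLLOW(B) using the standard algorithm.
FOLLOW(S) starts with {$}.
FIRST(A) = {a, b}
FIRST(B) = {a, b}
FIRST(S) = {a, b}
FOLLOW(A) = {a, b}
FOLLOW(B) = {a, b}
FOLLOW(S) = {$, a, b}
Therefore, FOLLOW(B) = {a, b}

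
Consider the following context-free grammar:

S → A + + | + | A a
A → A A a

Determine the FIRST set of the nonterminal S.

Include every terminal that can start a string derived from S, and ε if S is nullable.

We compute FIRST(S) using the standard algorithm.
FIRST(A) = {}
FIRST(S) = {+}
Therefore, FIRST(S) = {+}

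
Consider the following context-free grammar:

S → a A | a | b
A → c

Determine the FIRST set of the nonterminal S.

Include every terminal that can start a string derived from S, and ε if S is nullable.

We compute FIRST(S) using the standard algorithm.
FIRST(A) = {c}
FIRST(S) = {a, b}
Therefore, FIRST(S) = {a, b}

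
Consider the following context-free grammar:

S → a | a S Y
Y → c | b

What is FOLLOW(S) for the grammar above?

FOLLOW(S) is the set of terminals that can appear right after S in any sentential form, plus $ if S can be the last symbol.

We compute FOLLOW(S) using the standard algorithm.
FOLLOW(S) starts with {$}.
FIRST(S) = {a}
FIRST(Y) = {b, c}
FOLLOW(S) = {$, b, c}
FOLLOW(Y) = {$, b, c}
Therefore, FOLLOW(S) = {$, b, c}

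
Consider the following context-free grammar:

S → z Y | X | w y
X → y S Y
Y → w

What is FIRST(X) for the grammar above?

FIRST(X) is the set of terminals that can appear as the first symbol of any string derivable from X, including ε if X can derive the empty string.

We compute FIRST(X) using the standard algorithm.
FIRST(S) = {w, y, z}
FIRST(X) = {y}
FIRST(Y) = {w}
Therefore, FIRST(X) = {y}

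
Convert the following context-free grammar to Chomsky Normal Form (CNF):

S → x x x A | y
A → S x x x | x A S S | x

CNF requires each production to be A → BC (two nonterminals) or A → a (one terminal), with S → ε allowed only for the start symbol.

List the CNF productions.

TX → x; S → y; A → x; S → TX X0; X0 → TX X1; X1 → TX A; A → S X2; X2 → TX X3; X3 → TX TX; A → TX X4; X4 → A X5; X5 → S S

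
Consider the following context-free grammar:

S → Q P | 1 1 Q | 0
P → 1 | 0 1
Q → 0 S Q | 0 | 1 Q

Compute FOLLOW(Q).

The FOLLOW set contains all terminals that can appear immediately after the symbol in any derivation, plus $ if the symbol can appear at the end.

We compute FOLLOW(Q) using the standard algorithm.
FOLLOW(S) starts with {$}.
FIRST(P) = {0, 1}
FIRST(Q) = {0, 1}
FIRST(S) = {0, 1}
FOLLOW(P) = {$, 0, 1}
FOLLOW(Q) = {$, 0, 1}
FOLLOW(S) = {$, 0, 1}
Therefore, FOLLOW(Q) = {$, 0, 1}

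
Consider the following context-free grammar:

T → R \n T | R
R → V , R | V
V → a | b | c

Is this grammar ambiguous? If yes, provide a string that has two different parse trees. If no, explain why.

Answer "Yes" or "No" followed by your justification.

No - the grammar is unambiguous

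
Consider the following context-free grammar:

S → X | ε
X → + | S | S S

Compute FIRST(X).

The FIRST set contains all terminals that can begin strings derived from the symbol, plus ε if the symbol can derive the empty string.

We compute FIRST(X) using the standard algorithm.
FIRST(S) = {+, ε}
FIRST(X) = {+, ε}
Therefore, FIRST(X) = {+, ε}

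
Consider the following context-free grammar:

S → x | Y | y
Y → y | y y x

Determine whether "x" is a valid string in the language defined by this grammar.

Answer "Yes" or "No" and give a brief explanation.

Yes - a valid derivation exists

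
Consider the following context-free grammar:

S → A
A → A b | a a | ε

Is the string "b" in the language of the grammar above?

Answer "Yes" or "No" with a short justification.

Yes - a valid derivation exists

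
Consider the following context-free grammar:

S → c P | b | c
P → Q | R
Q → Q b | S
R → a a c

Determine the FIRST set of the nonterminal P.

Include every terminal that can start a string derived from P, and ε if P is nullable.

We compute FIRST(P) using the standard algorithm.
FIRST(P) = {a, b, c}
FIRST(Q) = {b, c}
FIRST(R) = {a}
FIRST(S) = {b, c}
Therefore, FIRST(P) = {a, b, c}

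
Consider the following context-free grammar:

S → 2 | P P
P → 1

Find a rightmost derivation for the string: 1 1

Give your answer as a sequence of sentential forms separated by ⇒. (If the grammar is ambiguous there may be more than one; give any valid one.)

S ⇒ P P ⇒ P 1 ⇒ 1 1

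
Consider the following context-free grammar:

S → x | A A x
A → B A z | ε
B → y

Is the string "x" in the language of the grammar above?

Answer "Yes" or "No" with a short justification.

Yes - a valid derivation exists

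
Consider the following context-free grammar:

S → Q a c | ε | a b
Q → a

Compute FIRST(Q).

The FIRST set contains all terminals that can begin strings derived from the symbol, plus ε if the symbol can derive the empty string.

We compute FIRST(Q) using the standard algorithm.
FIRST(Q) = {a}
FIRST(S) = {a, ε}
Therefore, FIRST(Q) = {a}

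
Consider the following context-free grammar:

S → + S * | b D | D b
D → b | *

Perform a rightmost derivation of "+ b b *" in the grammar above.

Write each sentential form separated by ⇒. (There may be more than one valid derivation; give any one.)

S ⇒ + S * ⇒ + b D * ⇒ + b b *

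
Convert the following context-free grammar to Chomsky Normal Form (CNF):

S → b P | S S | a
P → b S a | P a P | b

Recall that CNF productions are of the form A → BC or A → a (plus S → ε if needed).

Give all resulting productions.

TB → b; S → a; TA → a; P → b; S → TB P; S → S S; P → TB X0; X0 → S TA; P → P X1; X1 → TA P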